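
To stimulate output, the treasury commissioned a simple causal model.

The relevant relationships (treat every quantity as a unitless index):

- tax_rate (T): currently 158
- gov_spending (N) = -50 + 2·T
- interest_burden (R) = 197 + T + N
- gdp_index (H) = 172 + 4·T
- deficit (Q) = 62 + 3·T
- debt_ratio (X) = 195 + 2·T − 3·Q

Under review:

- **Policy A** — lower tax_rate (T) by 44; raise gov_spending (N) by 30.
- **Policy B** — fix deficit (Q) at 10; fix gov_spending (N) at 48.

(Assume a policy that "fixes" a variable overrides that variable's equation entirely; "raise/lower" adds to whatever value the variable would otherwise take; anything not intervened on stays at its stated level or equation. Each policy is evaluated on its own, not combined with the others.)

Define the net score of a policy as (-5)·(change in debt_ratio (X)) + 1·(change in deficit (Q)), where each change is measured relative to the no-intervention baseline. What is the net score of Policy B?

-8416

Baseline:
  T = 158
  Q = 62 + 3·158 = 536
  X = 195 + 2·158 − 3·536 = -1097
Policy B (Q := 10, N := 48):
  T = 158
  Q = 10
  X = 195 + 2·158 − 3·10 = 481
ΔX = 481 − (-1097) = 1578; ΔQ = 10 − 536 = -526
Score = (-5)·1578 + 1·(-526) = -8416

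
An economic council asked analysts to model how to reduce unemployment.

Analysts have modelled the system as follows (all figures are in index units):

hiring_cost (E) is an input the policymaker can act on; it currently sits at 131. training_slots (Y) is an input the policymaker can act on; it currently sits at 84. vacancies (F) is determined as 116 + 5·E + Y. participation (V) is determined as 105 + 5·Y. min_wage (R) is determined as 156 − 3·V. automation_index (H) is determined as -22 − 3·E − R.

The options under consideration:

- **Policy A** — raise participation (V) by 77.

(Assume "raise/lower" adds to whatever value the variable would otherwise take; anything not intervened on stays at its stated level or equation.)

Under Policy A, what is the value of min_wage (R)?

-1650

Policy A (V + 77):
  Y = 84
  V = 105 + 5·84 (+77 from intervention) = 602
  R = 156 − 3·602 = -1650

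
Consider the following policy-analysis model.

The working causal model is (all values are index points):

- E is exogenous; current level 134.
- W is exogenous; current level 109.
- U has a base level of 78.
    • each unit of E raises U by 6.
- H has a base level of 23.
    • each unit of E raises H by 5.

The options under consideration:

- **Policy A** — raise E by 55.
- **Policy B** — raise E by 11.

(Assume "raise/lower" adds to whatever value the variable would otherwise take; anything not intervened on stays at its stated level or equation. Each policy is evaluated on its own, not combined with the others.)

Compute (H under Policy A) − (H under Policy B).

220

Policy A (E + 55):
  E = 134 + 55 = 189
  H = 23 + 5·189 = 968
Policy B (E + 11):
  E = 134 + 11 = 145
  H = 23 + 5·145 = 748
H: 968 − 748 = 220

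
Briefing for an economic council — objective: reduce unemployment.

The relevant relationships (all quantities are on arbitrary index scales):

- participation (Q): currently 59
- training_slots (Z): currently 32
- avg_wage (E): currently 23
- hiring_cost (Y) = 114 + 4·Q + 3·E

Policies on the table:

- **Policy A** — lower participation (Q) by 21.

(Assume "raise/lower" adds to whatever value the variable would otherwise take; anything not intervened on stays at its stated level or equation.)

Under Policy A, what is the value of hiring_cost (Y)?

Policy A (Q − 21):
  Q = 59 − 21 = 38
  E = 23
  Y = 114 + 4·38 + 3·23 = 335

335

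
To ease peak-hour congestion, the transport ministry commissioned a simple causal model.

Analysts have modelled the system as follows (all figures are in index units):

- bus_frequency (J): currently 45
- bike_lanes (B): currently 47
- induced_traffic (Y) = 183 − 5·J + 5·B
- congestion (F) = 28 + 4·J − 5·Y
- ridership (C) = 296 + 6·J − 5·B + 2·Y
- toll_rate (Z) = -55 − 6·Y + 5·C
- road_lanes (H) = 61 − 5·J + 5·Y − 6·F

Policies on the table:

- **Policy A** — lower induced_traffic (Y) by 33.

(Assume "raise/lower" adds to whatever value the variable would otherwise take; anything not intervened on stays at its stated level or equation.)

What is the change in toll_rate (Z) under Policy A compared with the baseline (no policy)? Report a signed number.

-132

Baseline:
  J = 45
  B = 47
  Y = 183 − 5·45 + 5·47 = 193
  C = 296 + 6·45 − 5·47 + 2·193 = 717
  Z = -55 − 6·193 + 5·717 = 2372
Policy A (Y − 33):
  J = 45
  B = 47
  Y = 183 − 5·45 + 5·47 (−33 from intervention) = 160
  C = 296 + 6·45 − 5·47 + 2·160 = 651
  Z = -55 − 6·160 + 5·651 = 2240
Change in Z: 2240 − 2372 = -132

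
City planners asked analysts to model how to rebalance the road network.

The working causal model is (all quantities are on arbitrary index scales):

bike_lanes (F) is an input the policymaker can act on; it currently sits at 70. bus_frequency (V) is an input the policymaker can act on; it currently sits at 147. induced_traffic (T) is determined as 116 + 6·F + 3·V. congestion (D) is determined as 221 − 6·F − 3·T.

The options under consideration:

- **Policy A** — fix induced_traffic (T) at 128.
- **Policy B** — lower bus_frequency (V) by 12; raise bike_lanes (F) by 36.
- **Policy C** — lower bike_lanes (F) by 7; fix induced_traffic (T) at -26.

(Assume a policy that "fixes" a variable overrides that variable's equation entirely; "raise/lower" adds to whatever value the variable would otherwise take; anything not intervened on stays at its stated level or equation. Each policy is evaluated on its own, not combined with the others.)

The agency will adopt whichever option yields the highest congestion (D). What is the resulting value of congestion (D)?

-79

Policy A (T := 128):
  F = 70
  V = 147
  T = 128
  D = 221 − 6·70 − 3·128 = -583
Policy B (V − 12, F + 36):
  F = 70 + 36 = 106
  V = 147 − 12 = 135
  T = 116 + 6·106 + 3·135 = 1157
  D = 221 − 6·106 − 3·1157 = -3886
Policy C (F − 7, T := -26):
  F = 70 − 7 = 63
  V = 147
  T = -26
  D = 221 − 6·63 − 3·(-26) = -79
Comparing — Policy A: D=-583, Policy B: D=-3886, Policy C: D=-79. Highest is -79 (Policy C).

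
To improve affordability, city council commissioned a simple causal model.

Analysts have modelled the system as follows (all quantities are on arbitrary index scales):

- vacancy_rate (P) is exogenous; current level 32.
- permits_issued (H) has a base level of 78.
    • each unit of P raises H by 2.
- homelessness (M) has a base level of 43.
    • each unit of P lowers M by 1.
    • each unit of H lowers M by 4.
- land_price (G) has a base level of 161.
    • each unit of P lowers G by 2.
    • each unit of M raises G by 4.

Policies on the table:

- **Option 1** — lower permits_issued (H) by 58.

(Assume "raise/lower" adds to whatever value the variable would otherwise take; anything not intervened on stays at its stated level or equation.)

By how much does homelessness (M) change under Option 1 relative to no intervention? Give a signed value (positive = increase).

Baseline:
  P = 32
  H = 78 + 2·32 = 142
  M = 43 − 32 − 4·142 = -557
Option 1 (H − 58):
  P = 32
  H = 78 + 2·32 (−58 from intervention) = 84
  M = 43 − 32 − 4·84 = -325
Change in M: -325 − (-557) = 232

232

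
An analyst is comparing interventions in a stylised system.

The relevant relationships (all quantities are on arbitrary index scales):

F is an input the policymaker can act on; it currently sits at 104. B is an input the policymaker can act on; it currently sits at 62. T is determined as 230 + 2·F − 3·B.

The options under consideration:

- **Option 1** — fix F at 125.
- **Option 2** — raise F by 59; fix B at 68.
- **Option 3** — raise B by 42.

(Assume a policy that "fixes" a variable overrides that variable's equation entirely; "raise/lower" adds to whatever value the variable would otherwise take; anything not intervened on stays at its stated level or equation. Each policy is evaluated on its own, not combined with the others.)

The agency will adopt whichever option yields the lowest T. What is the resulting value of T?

Option 1 (F := 125):
  F = 125
  B = 62
  T = 230 + 2·125 − 3·62 = 294
Option 2 (F + 59, B := 68):
  F = 104 + 59 = 163
  B = 68
  T = 230 + 2·163 − 3·68 = 352
Option 3 (B + 42):
  F = 104
  B = 62 + 42 = 104
  T = 230 + 2·104 − 3·104 = 126
Comparing — Option 1: T=294, Option 2: T=352, Option 3: T=126. Lowest is 126 (Option 3).

126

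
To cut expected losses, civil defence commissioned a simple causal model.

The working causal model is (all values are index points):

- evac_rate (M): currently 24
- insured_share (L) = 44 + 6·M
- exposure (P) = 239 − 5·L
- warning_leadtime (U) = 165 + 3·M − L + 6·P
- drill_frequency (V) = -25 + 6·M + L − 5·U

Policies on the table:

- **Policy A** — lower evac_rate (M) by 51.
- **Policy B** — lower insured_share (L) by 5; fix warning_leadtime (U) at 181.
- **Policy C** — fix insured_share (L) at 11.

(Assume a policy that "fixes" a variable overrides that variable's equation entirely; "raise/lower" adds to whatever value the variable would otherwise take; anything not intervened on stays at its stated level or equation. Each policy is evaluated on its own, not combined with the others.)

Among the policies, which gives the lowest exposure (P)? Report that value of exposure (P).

-676

Policy A (M − 51):
  M = 24 − 51 = -27
  L = 44 + 6·(-27) = -118
  P = 239 − 5·(-118) = 829
Policy B (L − 5, U := 181):
  M = 24
  L = 44 + 6·24 (−5 from intervention) = 183
  P = 239 − 5·183 = -676
Policy C (L := 11):
  M = 24
  L = 11
  P = 239 − 5·11 = 184
Comparing — Policy A: P=829, Policy B: P=-676, Policy C: P=184. Lowest is -676 (Policy B).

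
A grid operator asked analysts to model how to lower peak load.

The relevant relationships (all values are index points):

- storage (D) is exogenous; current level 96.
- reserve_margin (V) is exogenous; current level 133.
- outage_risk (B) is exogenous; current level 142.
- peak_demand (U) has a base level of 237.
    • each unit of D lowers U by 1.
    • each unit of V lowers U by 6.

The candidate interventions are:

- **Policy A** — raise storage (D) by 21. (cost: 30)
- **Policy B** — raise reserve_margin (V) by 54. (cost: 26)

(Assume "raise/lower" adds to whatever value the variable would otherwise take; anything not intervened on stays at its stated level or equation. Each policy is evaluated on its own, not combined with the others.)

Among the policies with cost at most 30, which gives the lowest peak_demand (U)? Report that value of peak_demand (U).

-981

Policy A (D + 21):
  D = 96 + 21 = 117
  V = 133
  U = 237 − 117 − 6·133 = -678
Policy B (V + 54):
  D = 96
  V = 133 + 54 = 187
  U = 237 − 96 − 6·187 = -981
Comparing — Policy A: U=-678, Policy B: U=-981. Lowest is -981 (Policy B).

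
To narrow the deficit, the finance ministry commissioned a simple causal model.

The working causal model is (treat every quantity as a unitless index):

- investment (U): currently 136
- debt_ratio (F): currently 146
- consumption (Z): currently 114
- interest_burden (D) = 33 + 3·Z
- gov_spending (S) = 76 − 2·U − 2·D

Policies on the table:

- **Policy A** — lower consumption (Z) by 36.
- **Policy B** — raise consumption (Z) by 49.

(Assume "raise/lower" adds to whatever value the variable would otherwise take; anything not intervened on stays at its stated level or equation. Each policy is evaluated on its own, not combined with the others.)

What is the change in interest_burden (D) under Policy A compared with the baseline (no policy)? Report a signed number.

-108

Baseline:
  Z = 114
  D = 33 + 3·114 = 375
Policy A (Z − 36):
  Z = 114 − 36 = 78
  D = 33 + 3·78 = 267
Change in D: 267 − 375 = -108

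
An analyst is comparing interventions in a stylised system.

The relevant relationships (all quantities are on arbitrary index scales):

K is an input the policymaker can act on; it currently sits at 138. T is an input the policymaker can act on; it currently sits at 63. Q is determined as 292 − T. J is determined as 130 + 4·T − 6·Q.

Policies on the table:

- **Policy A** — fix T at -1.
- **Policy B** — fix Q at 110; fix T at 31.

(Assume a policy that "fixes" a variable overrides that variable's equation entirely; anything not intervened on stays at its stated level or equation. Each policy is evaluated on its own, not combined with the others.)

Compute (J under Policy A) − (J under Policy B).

-1226

Policy A (T := -1):
  T = -1
  Q = 292 − (-1) = 293
  J = 130 + 4·(-1) − 6·293 = -1632
Policy B (Q := 110, T := 31):
  T = 31
  Q = 110
  J = 130 + 4·31 − 6·110 = -406
J: -1632 − (-406) = -1226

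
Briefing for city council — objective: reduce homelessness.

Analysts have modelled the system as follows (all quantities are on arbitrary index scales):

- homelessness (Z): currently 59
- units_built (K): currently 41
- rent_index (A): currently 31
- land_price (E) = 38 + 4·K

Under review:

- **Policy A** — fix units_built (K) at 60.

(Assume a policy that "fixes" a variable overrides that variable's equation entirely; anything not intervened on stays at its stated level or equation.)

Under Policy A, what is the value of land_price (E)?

278

Policy A (K := 60):
  K = 60
  E = 38 + 4·60 = 278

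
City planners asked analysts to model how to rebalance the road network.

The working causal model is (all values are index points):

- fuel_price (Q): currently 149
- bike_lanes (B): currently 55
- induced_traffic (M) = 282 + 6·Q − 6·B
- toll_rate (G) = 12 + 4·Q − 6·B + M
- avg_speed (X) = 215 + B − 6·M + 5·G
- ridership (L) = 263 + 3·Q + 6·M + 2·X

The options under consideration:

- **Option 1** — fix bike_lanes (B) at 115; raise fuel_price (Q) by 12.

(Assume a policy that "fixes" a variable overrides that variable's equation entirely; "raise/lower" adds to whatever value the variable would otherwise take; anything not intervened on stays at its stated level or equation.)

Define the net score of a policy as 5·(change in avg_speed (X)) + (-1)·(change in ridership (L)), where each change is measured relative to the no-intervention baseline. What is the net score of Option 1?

-1944

Baseline:
  Q = 149
  B = 55
  M = 282 + 6·149 − 6·55 = 846
  G = 12 + 4·149 − 6·55 + 846 = 1124
  X = 215 + 55 − 6·846 + 5·1124 = 814
  L = 263 + 3·149 + 6·846 + 2·814 = 7414
Option 1 (B := 115, Q + 12):
  Q = 149 + 12 = 161
  B = 115
  M = 282 + 6·161 − 6·115 = 558
  G = 12 + 4·161 − 6·115 + 558 = 524
  X = 215 + 115 − 6·558 + 5·524 = -398
  L = 263 + 3·161 + 6·558 + 2·(-398) = 3298
ΔX = -398 − 814 = -1212; ΔL = 3298 − 7414 = -4116
Score = 5·(-1212) + (-1)·(-4116) = -1944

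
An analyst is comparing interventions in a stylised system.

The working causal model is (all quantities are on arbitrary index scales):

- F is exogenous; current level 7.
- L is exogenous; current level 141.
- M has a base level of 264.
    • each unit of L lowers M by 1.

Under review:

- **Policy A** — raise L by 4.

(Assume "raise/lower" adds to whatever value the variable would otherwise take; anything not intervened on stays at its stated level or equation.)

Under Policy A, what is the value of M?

119

Policy A (L + 4):
  L = 141 + 4 = 145
  M = 264 − 145 = 119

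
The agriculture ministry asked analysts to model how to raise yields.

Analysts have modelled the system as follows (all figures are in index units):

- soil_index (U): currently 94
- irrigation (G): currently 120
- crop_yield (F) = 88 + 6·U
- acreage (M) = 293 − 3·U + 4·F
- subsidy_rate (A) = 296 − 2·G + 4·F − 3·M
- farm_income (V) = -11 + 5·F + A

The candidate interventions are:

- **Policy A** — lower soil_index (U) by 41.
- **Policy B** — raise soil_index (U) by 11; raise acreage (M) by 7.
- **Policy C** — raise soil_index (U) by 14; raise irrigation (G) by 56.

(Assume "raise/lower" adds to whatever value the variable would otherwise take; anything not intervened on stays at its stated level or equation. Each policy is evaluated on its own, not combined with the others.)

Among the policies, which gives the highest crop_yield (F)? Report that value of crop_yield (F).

Policy A (U − 41):
  U = 94 − 41 = 53
  F = 88 + 6·53 = 406
Policy B (U + 11, M + 7):
  U = 94 + 11 = 105
  F = 88 + 6·105 = 718
Policy C (U + 14, G + 56):
  U = 94 + 14 = 108
  F = 88 + 6·108 = 736
Comparing — Policy A: F=406, Policy B: F=718, Policy C: F=736. Highest is 736 (Policy C).

736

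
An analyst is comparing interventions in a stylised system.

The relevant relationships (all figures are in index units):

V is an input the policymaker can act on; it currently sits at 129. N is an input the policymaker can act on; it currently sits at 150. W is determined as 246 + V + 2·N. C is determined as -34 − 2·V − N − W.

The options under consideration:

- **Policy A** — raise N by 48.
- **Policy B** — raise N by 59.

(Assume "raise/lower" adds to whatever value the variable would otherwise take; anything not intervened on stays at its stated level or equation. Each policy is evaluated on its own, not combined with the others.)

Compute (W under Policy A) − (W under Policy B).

-22

Policy A (N + 48):
  V = 129
  N = 150 + 48 = 198
  W = 246 + 129 + 2·198 = 771
Policy B (N + 59):
  V = 129
  N = 150 + 59 = 209
  W = 246 + 129 + 2·209 = 793
W: 771 − 793 = -22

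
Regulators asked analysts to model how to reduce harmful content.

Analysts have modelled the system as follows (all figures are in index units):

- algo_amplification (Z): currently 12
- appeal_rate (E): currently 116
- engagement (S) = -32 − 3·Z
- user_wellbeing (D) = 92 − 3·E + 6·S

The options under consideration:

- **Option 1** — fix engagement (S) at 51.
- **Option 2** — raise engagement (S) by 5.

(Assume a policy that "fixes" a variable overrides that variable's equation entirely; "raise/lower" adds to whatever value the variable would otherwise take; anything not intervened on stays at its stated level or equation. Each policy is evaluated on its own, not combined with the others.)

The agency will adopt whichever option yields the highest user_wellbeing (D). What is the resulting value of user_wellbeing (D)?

50

Option 1 (S := 51):
  Z = 12
  E = 116
  S = 51
  D = 92 − 3·116 + 6·51 = 50
Option 2 (S + 5):
  Z = 12
  E = 116
  S = -32 − 3·12 (+5 from intervention) = -63
  D = 92 − 3·116 + 6·(-63) = -634
Comparing — Option 1: D=50, Option 2: D=-634. Highest is 50 (Option 1).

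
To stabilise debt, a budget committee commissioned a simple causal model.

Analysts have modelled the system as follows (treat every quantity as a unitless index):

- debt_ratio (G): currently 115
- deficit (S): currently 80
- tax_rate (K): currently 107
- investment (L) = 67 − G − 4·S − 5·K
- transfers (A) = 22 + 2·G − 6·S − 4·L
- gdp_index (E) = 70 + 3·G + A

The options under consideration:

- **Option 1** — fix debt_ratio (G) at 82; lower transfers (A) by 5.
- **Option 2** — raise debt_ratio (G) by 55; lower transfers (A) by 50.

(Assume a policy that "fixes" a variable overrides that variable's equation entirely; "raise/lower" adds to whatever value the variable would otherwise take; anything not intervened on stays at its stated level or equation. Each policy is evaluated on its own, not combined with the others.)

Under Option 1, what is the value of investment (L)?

-870

Option 1 (G := 82, A − 5):
  G = 82
  S = 80
  K = 107
  L = 67 − 82 − 4·80 − 5·107 = -870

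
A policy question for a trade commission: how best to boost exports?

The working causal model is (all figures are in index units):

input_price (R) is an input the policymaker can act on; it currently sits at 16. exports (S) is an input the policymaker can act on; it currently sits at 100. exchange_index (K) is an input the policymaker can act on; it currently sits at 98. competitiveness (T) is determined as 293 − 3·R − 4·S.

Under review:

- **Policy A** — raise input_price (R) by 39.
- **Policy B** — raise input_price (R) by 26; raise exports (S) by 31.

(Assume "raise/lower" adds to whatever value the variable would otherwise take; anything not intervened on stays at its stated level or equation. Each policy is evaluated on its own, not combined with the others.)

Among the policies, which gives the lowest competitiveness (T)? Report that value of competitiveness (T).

Policy A (R + 39):
  R = 16 + 39 = 55
  S = 100
  T = 293 − 3·55 − 4·100 = -272
Policy B (R + 26, S + 31):
  R = 16 + 26 = 42
  S = 100 + 31 = 131
  T = 293 − 3·42 − 4·131 = -357
Comparing — Policy A: T=-272, Policy B: T=-357. Lowest is -357 (Policy B).

-357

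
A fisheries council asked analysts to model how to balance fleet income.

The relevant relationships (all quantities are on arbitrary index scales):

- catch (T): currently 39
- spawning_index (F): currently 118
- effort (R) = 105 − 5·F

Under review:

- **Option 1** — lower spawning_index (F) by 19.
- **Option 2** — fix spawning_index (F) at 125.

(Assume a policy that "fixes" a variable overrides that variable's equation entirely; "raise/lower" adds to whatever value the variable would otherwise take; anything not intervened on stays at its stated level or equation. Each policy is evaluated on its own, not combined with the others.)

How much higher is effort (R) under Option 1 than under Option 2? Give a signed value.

130

Option 1 (F − 19):
  F = 118 − 19 = 99
  R = 105 − 5·99 = -390
Option 2 (F := 125):
  F = 125
  R = 105 − 5·125 = -520
R: -390 − (-520) = 130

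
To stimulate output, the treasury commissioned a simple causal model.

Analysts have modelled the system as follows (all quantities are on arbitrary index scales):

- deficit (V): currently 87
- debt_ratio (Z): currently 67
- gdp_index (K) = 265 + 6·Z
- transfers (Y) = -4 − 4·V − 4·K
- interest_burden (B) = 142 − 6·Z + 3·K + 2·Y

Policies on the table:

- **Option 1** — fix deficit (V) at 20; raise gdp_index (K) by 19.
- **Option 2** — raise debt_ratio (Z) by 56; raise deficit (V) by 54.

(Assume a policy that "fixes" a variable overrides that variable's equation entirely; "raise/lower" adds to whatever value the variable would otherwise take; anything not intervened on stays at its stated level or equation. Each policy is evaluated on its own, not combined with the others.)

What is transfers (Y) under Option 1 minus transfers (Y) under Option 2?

1752

Option 1 (V := 20, K + 19):
  V = 20
  Z = 67
  K = 265 + 6·67 (+19 from intervention) = 686
  Y = -4 − 4·20 − 4·686 = -2828
Option 2 (Z + 56, V + 54):
  V = 87 + 54 = 141
  Z = 67 + 56 = 123
  K = 265 + 6·123 = 1003
  Y = -4 − 4·141 − 4·1003 = -4580
Y: -2828 − (-4580) = 1752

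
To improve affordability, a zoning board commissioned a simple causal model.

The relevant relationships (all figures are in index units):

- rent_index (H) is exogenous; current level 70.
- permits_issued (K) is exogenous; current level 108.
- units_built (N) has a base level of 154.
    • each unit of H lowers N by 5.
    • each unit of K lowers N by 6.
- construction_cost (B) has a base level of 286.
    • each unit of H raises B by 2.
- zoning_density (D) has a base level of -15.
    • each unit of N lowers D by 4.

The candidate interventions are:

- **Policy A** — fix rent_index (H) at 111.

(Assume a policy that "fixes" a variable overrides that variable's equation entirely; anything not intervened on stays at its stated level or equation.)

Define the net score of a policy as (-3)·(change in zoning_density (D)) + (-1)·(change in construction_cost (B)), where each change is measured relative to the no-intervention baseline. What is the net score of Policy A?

-2542

Baseline:
  H = 70
  K = 108
  N = 154 − 5·70 − 6·108 = -844
  B = 286 + 2·70 = 426
  D = -15 − 4·(-844) = 3361
Policy A (H := 111):
  H = 111
  K = 108
  N = 154 − 5·111 − 6·108 = -1049
  B = 286 + 2·111 = 508
  D = -15 − 4·(-1049) = 4181
ΔD = 4181 − 3361 = 820; ΔB = 508 − 426 = 82
Score = (-3)·820 + (-1)·82 = -2542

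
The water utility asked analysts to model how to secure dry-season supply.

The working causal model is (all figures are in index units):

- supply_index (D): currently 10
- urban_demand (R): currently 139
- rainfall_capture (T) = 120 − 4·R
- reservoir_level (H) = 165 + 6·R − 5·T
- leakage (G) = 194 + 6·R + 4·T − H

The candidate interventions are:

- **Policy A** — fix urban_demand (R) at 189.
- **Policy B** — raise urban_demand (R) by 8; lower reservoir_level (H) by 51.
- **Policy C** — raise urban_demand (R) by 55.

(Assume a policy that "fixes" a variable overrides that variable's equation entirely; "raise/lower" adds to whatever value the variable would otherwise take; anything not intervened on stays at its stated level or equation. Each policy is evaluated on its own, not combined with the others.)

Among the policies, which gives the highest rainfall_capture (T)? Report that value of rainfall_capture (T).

-468

Policy A (R := 189):
  R = 189
  T = 120 − 4·189 = -636
Policy B (R + 8, H − 51):
  R = 139 + 8 = 147
  T = 120 − 4·147 = -468
Policy C (R + 55):
  R = 139 + 55 = 194
  T = 120 − 4·194 = -656
Comparing — Policy A: T=-636, Policy B: T=-468, Policy C: T=-656. Highest is -468 (Policy B).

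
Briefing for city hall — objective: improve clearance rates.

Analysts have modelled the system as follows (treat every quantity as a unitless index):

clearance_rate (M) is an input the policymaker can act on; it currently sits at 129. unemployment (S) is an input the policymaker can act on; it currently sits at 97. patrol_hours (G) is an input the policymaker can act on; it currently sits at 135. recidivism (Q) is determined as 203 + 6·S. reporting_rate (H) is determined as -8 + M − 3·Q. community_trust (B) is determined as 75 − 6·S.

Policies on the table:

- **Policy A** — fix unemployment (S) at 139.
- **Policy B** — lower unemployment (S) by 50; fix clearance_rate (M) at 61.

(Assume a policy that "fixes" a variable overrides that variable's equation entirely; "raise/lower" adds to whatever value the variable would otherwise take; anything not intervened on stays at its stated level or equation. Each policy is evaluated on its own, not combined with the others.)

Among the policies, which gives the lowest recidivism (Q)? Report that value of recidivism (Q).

485

Policy A (S := 139):
  S = 139
  Q = 203 + 6·139 = 1037
Policy B (S − 50, M := 61):
  S = 97 − 50 = 47
  Q = 203 + 6·47 = 485
Comparing — Policy A: Q=1037, Policy B: Q=485. Lowest is 485 (Policy B).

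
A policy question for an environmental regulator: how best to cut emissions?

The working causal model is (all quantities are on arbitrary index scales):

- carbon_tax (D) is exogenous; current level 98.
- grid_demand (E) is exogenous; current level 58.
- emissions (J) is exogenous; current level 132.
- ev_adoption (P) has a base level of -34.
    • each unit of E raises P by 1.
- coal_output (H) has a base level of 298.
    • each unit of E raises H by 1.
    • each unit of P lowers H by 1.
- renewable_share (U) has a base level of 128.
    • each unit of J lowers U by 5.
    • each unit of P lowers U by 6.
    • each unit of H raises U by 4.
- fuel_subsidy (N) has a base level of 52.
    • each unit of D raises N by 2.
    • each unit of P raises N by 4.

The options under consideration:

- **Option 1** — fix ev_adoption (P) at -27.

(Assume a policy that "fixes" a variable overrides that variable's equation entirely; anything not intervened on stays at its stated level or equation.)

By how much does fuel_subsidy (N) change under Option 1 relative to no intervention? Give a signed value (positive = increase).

-204

Baseline:
  D = 98
  E = 58
  P = -34 + 58 = 24
  N = 52 + 2·98 + 4·24 = 344
Option 1 (P := -27):
  D = 98
  E = 58
  P = -27
  N = 52 + 2·98 + 4·(-27) = 140
Change in N: 140 − 344 = -204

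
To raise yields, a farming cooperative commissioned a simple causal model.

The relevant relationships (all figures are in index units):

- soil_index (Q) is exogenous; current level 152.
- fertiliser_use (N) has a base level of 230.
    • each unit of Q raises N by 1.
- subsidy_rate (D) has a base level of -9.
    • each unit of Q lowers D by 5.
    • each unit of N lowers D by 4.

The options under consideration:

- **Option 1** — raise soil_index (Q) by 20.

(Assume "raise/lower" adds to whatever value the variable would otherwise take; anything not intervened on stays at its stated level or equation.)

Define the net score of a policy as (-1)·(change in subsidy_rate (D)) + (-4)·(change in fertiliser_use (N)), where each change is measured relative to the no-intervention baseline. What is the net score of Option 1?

Baseline:
  Q = 152
  N = 230 + 152 = 382
  D = -9 − 5·152 − 4·382 = -2297
Option 1 (Q + 20):
  Q = 152 + 20 = 172
  N = 230 + 172 = 402
  D = -9 − 5·172 − 4·402 = -2477
ΔD = -2477 − (-2297) = -180; ΔN = 402 − 382 = 20
Score = (-1)·(-180) + (-4)·20 = 100

100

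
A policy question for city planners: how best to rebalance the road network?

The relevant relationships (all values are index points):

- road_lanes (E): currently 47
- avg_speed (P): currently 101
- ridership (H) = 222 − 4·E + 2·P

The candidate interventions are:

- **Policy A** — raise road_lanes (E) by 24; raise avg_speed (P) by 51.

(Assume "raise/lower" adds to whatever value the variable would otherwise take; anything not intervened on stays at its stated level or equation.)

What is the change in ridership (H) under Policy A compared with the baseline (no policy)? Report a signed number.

Baseline:
  E = 47
  P = 101
  H = 222 − 4·47 + 2·101 = 236
Policy A (E + 24, P + 51):
  E = 47 + 24 = 71
  P = 101 + 51 = 152
  H = 222 − 4·71 + 2·152 = 242
Change in H: 242 − 236 = 6

6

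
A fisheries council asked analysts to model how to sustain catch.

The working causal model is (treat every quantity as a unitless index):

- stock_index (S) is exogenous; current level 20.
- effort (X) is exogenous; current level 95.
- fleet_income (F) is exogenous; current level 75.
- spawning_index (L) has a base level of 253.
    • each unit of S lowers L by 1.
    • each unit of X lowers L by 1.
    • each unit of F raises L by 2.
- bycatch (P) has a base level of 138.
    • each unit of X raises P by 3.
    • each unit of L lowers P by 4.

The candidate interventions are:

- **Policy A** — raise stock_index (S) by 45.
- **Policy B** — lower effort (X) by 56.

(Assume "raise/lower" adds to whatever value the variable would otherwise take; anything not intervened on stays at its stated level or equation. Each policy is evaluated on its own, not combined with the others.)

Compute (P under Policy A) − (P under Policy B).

Policy A (S + 45):
  S = 20 + 45 = 65
  X = 95
  F = 75
  L = 253 − 65 − 95 + 2·75 = 243
  P = 138 + 3·95 − 4·243 = -549
Policy B (X − 56):
  S = 20
  X = 95 − 56 = 39
  F = 75
  L = 253 − 20 − 39 + 2·75 = 344
  P = 138 + 3·39 − 4·344 = -1121
P: -549 − (-1121) = 572

572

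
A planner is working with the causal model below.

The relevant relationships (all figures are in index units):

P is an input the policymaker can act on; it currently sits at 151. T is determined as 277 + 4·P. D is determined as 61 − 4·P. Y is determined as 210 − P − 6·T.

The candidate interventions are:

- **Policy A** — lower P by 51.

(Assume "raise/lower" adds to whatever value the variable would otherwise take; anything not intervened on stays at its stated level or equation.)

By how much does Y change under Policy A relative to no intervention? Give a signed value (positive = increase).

1275

Baseline:
  P = 151
  T = 277 + 4·151 = 881
  Y = 210 − 151 − 6·881 = -5227
Policy A (P − 51):
  P = 151 − 51 = 100
  T = 277 + 4·100 = 677
  Y = 210 − 100 − 6·677 = -3952
Change in Y: -3952 − (-5227) = 1275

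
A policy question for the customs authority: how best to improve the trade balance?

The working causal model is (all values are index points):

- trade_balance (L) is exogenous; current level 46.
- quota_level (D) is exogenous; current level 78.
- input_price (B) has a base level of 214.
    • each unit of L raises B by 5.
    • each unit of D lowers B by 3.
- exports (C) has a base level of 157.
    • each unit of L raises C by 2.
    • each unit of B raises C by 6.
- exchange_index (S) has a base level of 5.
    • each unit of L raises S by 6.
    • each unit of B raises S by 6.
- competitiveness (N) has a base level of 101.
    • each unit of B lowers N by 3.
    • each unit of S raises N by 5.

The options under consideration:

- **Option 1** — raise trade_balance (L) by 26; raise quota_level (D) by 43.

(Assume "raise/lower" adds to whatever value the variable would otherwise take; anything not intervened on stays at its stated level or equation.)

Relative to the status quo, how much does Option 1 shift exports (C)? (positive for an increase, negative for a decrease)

Baseline:
  L = 46
  D = 78
  B = 214 + 5·46 − 3·78 = 210
  C = 157 + 2·46 + 6·210 = 1509
Option 1 (L + 26, D + 43):
  L = 46 + 26 = 72
  D = 78 + 43 = 121
  B = 214 + 5·72 − 3·121 = 211
  C = 157 + 2·72 + 6·211 = 1567
Change in C: 1567 − 1509 = 58

58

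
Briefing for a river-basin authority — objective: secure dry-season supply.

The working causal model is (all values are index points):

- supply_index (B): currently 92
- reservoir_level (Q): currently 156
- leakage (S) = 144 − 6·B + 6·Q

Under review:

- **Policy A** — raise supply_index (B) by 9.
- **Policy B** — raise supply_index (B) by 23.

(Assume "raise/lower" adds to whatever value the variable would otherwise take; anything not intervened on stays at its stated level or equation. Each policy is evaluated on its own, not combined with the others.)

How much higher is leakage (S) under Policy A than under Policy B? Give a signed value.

Policy A (B + 9):
  B = 92 + 9 = 101
  Q = 156
  S = 144 − 6·101 + 6·156 = 474
Policy B (B + 23):
  B = 92 + 23 = 115
  Q = 156
  S = 144 − 6·115 + 6·156 = 390
S: 474 − 390 = 84

84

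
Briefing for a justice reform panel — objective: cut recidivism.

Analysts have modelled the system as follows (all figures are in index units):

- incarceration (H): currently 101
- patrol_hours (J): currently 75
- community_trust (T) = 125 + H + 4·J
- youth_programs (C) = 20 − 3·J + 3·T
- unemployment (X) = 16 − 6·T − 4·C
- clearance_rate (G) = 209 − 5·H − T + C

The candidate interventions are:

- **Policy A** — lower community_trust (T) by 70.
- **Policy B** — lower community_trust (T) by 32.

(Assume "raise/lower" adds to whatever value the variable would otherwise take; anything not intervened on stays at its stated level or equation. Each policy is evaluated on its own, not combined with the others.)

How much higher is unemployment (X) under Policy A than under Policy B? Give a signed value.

Policy A (T − 70):
  H = 101
  J = 75
  T = 125 + 101 + 4·75 (−70 from intervention) = 456
  C = 20 − 3·75 + 3·456 = 1163
  X = 16 − 6·456 − 4·1163 = -7372
Policy B (T − 32):
  H = 101
  J = 75
  T = 125 + 101 + 4·75 (−32 from intervention) = 494
  C = 20 − 3·75 + 3·494 = 1277
  X = 16 − 6·494 − 4·1277 = -8056
X: -7372 − (-8056) = 684

684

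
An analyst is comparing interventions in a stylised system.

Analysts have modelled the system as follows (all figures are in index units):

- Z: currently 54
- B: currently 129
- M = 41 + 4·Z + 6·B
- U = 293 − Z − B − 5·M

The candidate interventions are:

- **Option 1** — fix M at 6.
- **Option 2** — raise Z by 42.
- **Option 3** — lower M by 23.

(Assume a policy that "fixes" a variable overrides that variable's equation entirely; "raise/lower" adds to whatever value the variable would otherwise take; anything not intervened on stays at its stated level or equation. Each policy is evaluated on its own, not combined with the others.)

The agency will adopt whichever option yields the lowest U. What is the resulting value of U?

-5927

Option 1 (M := 6):
  Z = 54
  B = 129
  M = 6
  U = 293 − 54 − 129 − 5·6 = 80
Option 2 (Z + 42):
  Z = 54 + 42 = 96
  B = 129
  M = 41 + 4·96 + 6·129 = 1199
  U = 293 − 96 − 129 − 5·1199 = -5927
Option 3 (M − 23):
  Z = 54
  B = 129
  M = 41 + 4·54 + 6·129 (−23 from intervention) = 1008
  U = 293 − 54 − 129 − 5·1008 = -4930
Comparing — Option 1: U=80, Option 2: U=-5927, Option 3: U=-4930. Lowest is -5927 (Option 2).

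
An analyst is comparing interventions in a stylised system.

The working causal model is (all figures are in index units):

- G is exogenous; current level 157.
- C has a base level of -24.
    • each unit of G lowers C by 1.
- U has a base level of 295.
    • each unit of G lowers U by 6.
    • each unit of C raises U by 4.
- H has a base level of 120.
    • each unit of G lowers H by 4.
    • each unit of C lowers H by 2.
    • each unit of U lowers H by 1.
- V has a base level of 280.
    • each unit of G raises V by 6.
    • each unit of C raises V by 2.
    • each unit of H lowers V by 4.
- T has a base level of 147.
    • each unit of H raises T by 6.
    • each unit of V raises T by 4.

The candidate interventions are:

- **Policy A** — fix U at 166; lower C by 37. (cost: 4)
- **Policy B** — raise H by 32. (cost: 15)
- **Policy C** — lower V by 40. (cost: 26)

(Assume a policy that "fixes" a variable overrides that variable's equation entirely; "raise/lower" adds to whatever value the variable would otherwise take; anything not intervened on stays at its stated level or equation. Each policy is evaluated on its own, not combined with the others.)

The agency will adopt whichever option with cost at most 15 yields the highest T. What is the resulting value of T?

Policy A (U := 166, C − 37):
  G = 157
  C = -24 − 157 (−37 from intervention) = -218
  U = 166
  H = 120 − 4·157 − 2·(-218) − 166 = -238
  V = 280 + 6·157 + 2·(-218) − 4·(-238) = 1738
  T = 147 + 6·(-238) + 4·1738 = 5671
Policy B (H + 32):
  G = 157
  C = -24 − 157 = -181
  U = 295 − 6·157 + 4·(-181) = -1371
  H = 120 − 4·157 − 2·(-181) − (-1371) (+32 from intervention) = 1257
  V = 280 + 6·157 + 2·(-181) − 4·1257 = -4168
  T = 147 + 6·1257 + 4·(-4168) = -8983
Comparing — Policy A: T=5671, Policy B: T=-8983. Highest is 5671 (Policy A).

5671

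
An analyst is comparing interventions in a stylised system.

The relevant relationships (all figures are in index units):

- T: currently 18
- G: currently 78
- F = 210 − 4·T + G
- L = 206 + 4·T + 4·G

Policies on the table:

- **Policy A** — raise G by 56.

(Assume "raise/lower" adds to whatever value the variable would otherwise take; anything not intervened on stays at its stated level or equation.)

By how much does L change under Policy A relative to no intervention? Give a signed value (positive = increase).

Baseline:
  T = 18
  G = 78
  L = 206 + 4·18 + 4·78 = 590
Policy A (G + 56):
  T = 18
  G = 78 + 56 = 134
  L = 206 + 4·18 + 4·134 = 814
Change in L: 814 − 590 = 224

224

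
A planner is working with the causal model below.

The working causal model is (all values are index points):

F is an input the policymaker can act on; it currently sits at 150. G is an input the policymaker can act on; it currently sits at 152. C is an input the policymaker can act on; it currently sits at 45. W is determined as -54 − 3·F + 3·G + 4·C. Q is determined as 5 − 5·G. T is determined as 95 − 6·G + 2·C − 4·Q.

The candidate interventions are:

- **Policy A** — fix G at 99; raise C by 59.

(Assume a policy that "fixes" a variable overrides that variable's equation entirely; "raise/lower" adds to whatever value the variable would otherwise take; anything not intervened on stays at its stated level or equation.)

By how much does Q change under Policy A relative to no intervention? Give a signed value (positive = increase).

265

Baseline:
  G = 152
  Q = 5 − 5·152 = -755
Policy A (G := 99, C + 59):
  G = 99
  Q = 5 − 5·99 = -490
Change in Q: -490 − (-755) = 265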